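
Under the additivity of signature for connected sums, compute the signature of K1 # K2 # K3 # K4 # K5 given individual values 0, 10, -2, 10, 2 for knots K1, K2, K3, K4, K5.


The signature is additive under connected sum.
signature(K1 # K2 # K3 # K4 # K5) = (0) + (10) + (-2) + (10) + (2)
= 20

20


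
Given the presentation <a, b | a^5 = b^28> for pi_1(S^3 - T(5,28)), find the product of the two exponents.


The relation is a^5 = b^28.
Product of exponents = 5 * 28
= 140

140


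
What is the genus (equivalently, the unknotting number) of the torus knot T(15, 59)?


For a torus knot T(p,q), both the unknotting number and genus equal (p-1)(q-1)/2.
= (15-1)(59-1)/2
= 14*58/2
= 812/2 = 406

406


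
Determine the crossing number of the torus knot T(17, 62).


For a torus knot T(p, q) with gcd(p,q)=1,
the crossing number is min(p*(q-1), q*(p-1)).
p*(q-1) = 17*61 = 1037
q*(p-1) = 62*16 = 992
min(1037, 992) = 992

992


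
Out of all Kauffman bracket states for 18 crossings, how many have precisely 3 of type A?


We choose which 3 of 18 crossings get A-smoothings.
C(18, 3) = 18! / (3! * 15!)
= 816

816


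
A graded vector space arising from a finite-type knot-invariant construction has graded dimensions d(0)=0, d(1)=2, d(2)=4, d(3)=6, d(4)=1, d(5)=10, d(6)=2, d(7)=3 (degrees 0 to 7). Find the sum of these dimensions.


Total dimension = d(0) + d(1) + ... + d(7)
= 0 + 2 + 4 + 6 + 1 + 10 + 2 + 3
= 28

28


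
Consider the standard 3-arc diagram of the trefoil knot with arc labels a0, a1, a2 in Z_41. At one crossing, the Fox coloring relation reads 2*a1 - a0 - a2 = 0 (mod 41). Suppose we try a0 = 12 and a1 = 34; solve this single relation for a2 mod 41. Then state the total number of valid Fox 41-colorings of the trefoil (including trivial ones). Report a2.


Step 1: Apply the given crossing relation 2*a1 - a0 - a2 = 0 (mod 41).
  a2 = 2*a1 - a0 mod 41
  a2 = 2*34 - 12 mod 41
  a2 = 68 - 12 mod 41
  a2 = 56 mod 41 = 15
Step 2: The trefoil has determinant 3.
  Number of Fox p-colorings (p prime) is p^2 if p = 3, else p.
  Since 41 does not divide 3, only trivial (constant) colorings exist.
  (So the trial a0 = 12, a1 = 34 with a0 != a1 does NOT extend to a valid coloring of the whole trefoil: the other two crossing relations require 3*(a1 - a0) = 0 (mod 41), which fails.)
  Total colorings = 41
Step 3: a2 = 15, total Fox 41-colorings = 41

15


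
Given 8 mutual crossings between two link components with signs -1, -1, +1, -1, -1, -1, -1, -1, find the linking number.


Step 1: Count positive crossings: 1
Step 2: Count negative crossings: 7
Step 3: Sum of signs = 1 - 7 = -6
Step 4: Linking number = sum/2 = -6/2 = -3

-3


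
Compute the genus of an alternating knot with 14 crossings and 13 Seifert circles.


For alternating knots, g = (c - s + 1)/2.
= (14 - 13 + 1)/2
= 2/2 = 1

1


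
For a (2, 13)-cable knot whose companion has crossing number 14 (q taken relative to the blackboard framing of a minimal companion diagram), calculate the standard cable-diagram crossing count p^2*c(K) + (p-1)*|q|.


Step 1: Each of the c(K) crossings of the companion diagram becomes p*p = p^2 crossings among the p parallel strands, and each of the |q| twists s_1 s_2 ... s_(p-1) adds (p-1) crossings.
  Crossings = p^2 * c(K) + (p-1)*|q|
Step 2: = 2^2 * 14 + (2-1)*13
Step 3: = 4*14 + 1*13
Step 4: = 56 + 13 = 69

69


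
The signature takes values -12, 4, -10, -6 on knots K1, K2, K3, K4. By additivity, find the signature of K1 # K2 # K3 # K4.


The signature is additive under connected sum.
signature(K1 # K2 # K3 # K4) = (-12) + (4) + (-10) + (-6)
= -24

-24


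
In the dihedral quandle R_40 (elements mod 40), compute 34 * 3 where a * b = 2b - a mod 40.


34 * 3 = 2*3 - 34 mod 40
= 6 - 34 mod 40
= -28 mod 40 = 12

12


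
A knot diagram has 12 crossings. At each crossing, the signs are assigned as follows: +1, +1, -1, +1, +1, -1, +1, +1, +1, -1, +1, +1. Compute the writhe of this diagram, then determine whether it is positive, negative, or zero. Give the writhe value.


Step 1: Count positive crossings (+1).
Positive crossings: 9
Step 2: Count negative crossings (-1).
Negative crossings: 3
Step 3: Writhe = (positive) - (negative)
w = 9 - 3 = 6
Step 4: |w| = 6, and w is positive

6


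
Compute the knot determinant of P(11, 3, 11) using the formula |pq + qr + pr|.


Step 1: Compute pq + qr + pr.
pq = 11*3 = 33
qr = 3*11 = 33
pr = 11*11 = 121
pq + qr + pr = 33 + 33 + 121 = 187
Step 2: Take absolute value.
det(P(11,3,11)) = |187| = 187

187


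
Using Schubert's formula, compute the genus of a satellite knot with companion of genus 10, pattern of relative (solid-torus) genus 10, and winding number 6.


Schubert: g(satellite) = g_rel(pattern) + |winding| * g(companion),
where g_rel(pattern) is the genus of the pattern relative to the solid torus.
= 10 + 6 * 10
= 10 + 60 = 70

70


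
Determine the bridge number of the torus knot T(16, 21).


The bridge number of T(p,q) is min(p,q).
min(16, 21) = 16

16


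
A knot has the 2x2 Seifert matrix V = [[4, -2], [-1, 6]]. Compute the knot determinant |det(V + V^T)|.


Step 1: Form V + V^T where V = [[4, -2], [-1, 6]]
  V^T = [[4, -1], [-2, 6]]
  V + V^T = [[8, -3], [-3, 12]]
Step 2: det(V + V^T) = 8*12 - (-3)*(-3)
  = 96 - 9 = 87
Step 3: Knot determinant = |det(V + V^T)| = |87| = 87

87


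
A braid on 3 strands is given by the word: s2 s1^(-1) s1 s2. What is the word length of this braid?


The word length counts the number of generators (including inverses).
Listing each generator: s2, s1^(-1), s1, s2
There are 4 generators in this braid word.

4


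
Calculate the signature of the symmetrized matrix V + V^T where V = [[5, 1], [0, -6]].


Step 1: V + V^T = [[10, 1], [1, -12]]
Step 2: trace = -2, det = -121
Step 3: Discriminant = (-2)^2 - 4*(-121) = 488
Step 4: Eigenvalues: 10.0454, -12.0454
Step 5: Signature = (# positive eigenvalues) - (# negative eigenvalues) = 0

0


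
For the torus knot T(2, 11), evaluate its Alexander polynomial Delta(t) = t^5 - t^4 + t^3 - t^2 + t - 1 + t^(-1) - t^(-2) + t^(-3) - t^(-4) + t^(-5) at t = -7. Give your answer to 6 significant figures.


Substituting t = -7 into Delta(t) = t^5 - t^4 + t^3 - t^2 + t - 1 + t^(-1) - t^(-2) + t^(-3) - t^(-4) + t^(-5):
Term values: (-16807) + (-2401) + (-343) + (-49) + (-7) + (-1) + (-0.142857) + (-0.0204082) + (-0.00291545) + (-0.000416493) + (-5.9499e-05)
Sum = -19608.16666
Rounded to 6 significant figures: -19608.2

-19608.2


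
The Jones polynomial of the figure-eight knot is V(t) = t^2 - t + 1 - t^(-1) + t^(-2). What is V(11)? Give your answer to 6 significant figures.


Substituting t = 11 into V(t) = t^2 - t + 1 - t^(-1) + t^(-2):
  (+)t^(2) = 121
  (-)t^(1) = -11
  (+)t^(0) = 1
  (-)t^(-1) = -0.0909091
  (+)t^(-2) = 0.00826446
Sum = (121) + (-11) + (1) + (-0.0909091) + (0.00826446)
= 110.9173554
Rounded to 6 significant figures: 110.917

110.917


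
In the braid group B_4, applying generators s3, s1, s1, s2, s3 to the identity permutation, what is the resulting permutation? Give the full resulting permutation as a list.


Starting with identity [1, 2, 3, 4].
Apply generators in sequence:
  After s3: [1, 2, 4, 3]
  After s1: [2, 1, 4, 3]
  After s1: [1, 2, 4, 3]
  After s2: [1, 4, 2, 3]
  After s3: [1, 4, 3, 2]
Final permutation: [1, 4, 3, 2]

[1, 4, 3, 2]


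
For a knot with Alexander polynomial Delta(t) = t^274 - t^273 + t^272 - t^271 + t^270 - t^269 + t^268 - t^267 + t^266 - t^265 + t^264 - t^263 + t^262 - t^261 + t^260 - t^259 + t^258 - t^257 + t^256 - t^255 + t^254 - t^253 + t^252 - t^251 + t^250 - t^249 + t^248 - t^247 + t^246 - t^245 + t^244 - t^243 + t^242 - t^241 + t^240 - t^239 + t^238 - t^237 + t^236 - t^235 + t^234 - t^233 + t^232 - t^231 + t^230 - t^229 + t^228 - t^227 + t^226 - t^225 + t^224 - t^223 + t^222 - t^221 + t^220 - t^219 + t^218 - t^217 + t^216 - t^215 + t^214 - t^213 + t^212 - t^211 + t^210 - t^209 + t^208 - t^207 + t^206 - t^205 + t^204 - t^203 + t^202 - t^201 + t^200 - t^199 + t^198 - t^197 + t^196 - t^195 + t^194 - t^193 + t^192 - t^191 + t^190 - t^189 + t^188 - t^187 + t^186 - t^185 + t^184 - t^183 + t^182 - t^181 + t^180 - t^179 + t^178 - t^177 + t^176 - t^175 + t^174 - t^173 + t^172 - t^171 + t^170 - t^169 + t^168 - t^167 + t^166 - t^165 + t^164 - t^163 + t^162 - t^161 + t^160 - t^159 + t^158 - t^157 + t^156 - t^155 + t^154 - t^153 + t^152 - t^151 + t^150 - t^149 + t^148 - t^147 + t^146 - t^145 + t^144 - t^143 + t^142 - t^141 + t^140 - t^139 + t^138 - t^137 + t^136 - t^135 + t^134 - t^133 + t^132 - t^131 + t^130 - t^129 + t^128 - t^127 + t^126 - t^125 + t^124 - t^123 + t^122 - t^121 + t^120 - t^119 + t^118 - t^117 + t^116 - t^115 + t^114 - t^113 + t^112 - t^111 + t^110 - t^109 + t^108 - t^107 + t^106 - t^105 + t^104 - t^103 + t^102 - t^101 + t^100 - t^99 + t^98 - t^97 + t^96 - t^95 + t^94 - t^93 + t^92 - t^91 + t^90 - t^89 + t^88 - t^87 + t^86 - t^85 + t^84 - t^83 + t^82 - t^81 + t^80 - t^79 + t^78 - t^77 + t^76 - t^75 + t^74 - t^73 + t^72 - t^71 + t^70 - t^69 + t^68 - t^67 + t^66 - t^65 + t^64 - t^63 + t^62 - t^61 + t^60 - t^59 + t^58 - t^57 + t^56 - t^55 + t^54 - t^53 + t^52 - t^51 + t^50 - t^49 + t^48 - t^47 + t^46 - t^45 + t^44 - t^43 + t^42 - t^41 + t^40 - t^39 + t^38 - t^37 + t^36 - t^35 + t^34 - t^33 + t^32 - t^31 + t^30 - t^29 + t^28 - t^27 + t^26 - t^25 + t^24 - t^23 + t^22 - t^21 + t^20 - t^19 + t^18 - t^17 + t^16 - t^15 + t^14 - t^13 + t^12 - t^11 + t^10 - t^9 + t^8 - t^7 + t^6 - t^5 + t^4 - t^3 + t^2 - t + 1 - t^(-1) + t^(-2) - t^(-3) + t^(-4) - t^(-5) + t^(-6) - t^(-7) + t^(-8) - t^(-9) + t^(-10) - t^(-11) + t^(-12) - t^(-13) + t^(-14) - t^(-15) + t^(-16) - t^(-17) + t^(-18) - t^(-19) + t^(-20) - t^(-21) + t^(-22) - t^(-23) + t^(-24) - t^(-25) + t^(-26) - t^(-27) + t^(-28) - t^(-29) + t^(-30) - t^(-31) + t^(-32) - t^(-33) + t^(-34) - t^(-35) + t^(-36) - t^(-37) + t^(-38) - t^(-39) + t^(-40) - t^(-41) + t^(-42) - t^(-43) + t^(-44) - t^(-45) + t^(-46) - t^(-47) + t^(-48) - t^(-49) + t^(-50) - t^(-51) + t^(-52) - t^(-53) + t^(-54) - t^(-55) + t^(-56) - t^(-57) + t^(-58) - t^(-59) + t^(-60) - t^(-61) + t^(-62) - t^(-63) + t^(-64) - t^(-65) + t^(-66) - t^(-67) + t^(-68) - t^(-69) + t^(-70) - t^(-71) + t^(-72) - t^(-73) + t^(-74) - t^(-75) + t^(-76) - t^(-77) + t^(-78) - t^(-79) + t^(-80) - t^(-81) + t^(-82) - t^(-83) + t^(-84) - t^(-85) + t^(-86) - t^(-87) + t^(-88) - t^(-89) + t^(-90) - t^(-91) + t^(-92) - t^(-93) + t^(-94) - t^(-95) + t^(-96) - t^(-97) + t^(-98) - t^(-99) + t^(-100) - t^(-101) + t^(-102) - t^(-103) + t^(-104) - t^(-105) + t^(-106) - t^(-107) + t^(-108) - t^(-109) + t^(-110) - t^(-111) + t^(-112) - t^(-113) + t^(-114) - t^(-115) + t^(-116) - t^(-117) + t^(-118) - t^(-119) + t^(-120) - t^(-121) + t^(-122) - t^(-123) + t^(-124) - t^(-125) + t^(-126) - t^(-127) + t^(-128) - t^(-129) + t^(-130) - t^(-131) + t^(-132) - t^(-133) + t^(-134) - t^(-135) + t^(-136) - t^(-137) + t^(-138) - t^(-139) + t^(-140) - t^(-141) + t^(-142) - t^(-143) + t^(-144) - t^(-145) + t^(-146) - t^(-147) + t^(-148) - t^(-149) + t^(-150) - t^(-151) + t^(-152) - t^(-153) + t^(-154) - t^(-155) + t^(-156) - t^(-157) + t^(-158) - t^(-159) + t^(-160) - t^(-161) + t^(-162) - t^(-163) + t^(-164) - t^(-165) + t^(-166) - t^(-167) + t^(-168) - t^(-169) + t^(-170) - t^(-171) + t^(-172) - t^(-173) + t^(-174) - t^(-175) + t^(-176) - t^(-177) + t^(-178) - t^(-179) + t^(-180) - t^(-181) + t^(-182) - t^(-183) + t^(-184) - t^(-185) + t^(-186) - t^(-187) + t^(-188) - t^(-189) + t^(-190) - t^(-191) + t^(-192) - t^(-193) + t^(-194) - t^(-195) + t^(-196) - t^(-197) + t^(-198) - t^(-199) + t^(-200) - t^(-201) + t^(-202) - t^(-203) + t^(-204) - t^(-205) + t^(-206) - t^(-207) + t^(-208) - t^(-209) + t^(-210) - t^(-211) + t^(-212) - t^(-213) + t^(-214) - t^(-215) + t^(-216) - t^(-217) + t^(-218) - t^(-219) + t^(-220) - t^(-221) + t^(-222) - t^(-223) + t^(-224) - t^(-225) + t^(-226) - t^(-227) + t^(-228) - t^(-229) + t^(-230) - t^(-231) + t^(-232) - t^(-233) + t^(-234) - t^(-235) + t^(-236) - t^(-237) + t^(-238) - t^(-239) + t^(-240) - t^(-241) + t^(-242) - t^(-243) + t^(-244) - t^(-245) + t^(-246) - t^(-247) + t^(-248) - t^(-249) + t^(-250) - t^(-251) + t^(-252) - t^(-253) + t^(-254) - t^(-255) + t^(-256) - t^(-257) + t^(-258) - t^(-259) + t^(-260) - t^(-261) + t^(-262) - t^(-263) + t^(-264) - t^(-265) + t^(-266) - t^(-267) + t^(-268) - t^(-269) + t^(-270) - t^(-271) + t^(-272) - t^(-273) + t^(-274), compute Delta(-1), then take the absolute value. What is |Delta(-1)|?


Step 1: The polynomial has 549 terms with alternating signs, exponents from 274 down to -274.
Step 2: Substitute t = -1. The i-th term has coefficient (-1)^i and exponent (m-i),
  so its value is (-1)^i * (-1)^(m-i) = (-1)^m = 1 for every i.
Step 3: All 549 terms equal 1, so Delta(-1) = 549 * (1) = 549
Step 4: |Delta(-1)| = 549

549


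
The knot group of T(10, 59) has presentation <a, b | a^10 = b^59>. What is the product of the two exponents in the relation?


The relation is a^10 = b^59.
Product of exponents = 10 * 59
= 590

590


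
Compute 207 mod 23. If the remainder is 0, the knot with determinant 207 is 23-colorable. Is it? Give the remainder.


Step 1: A knot is p-colorable if and only if p divides its determinant.
Step 2: Compute 207 mod 23.
207 = 9 * 23 + 0
Step 3: 207 mod 23 = 0
Step 4: The knot is 23-colorable: yes

0


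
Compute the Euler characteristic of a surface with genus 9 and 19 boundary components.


chi = 2 - 2g - b
= 2 - 2*9 - 19
= 2 - 18 - 19 = -35

-35


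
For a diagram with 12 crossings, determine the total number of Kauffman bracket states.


Each crossing contributes 2 choices (A-smoothing or B-smoothing).
Total states = 2^12 = 4096

4096


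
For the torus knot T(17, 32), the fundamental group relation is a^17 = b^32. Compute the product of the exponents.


The relation is a^17 = b^32.
Product of exponents = 17 * 32
= 544

544


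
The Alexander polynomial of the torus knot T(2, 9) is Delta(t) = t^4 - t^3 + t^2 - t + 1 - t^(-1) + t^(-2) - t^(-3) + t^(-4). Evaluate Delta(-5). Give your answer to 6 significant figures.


Substituting t = -5 into Delta(t) = t^4 - t^3 + t^2 - t + 1 - t^(-1) + t^(-2) - t^(-3) + t^(-4):
Term values: (625) + (125) + (25) + (5) + (1) + (0.2) + (0.04) + (0.008) + (0.0016)
Sum = 781.2496
Rounded to 6 significant figures: 781.25

781.25


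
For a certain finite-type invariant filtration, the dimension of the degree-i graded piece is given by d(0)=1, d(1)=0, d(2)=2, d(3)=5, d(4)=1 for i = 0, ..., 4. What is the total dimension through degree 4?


Total dimension = d(0) + d(1) + ... + d(4)
= 1 + 0 + 2 + 5 + 1
= 9

9


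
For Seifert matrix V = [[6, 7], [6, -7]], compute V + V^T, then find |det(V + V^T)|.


Step 1: Form V + V^T where V = [[6, 7], [6, -7]]
  V^T = [[6, 6], [7, -7]]
  V + V^T = [[12, 13], [13, -14]]
Step 2: det(V + V^T) = 12*(-14) - 13*13
  = -168 - 169 = -337
Step 3: Knot determinant = |det(V + V^T)| = |-337| = 337

337


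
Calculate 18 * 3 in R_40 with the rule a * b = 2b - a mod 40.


18 * 3 = 2*3 - 18 mod 40
= 6 - 18 mod 40
= -12 mod 40 = 28

28


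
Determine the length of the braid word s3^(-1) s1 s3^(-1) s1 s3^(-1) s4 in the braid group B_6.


The word length counts the number of generators (including inverses).
Listing each generator: s3^(-1), s1, s3^(-1), s1, s3^(-1), s4
There are 6 generators in this braid word.

6


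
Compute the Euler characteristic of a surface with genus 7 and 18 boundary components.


chi = 2 - 2g - b
= 2 - 2*7 - 18
= 2 - 14 - 18 = -30

-30


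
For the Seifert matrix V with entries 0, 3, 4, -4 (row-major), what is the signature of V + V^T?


Step 1: V + V^T = [[0, 7], [7, -8]]
Step 2: trace = -8, det = -49
Step 3: Discriminant = (-8)^2 - 4*(-49) = 260
Step 4: Eigenvalues: 4.06226, -12.0623
Step 5: Signature = (# positive eigenvalues) - (# negative eigenvalues) = 0

0


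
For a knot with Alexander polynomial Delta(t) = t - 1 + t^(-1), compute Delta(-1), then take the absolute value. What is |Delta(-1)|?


Step 1: The polynomial has 3 terms with alternating signs, exponents from 1 down to -1.
Step 2: Substitute t = -1. The i-th term has coefficient (-1)^i and exponent (m-i),
  so its value is (-1)^i * (-1)^(m-i) = (-1)^m = -1 for every i.
Step 3: All 3 terms equal -1, so Delta(-1) = 3 * (-1) = -3
Step 4: |Delta(-1)| = 3

3


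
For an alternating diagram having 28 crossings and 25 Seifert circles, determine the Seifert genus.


For alternating knots, g = (c - s + 1)/2.
= (28 - 25 + 1)/2
= 4/2 = 2

2


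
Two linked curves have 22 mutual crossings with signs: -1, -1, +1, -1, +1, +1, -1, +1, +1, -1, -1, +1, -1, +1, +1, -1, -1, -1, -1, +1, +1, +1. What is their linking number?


Step 1: Count positive crossings: 11
Step 2: Count negative crossings: 11
Step 3: Sum of signs = 11 - 11 = 0
Step 4: Linking number = sum/2 = 0/2 = 0

0


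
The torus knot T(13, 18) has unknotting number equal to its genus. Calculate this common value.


For a torus knot T(p,q), both the unknotting number and genus equal (p-1)(q-1)/2.
= (13-1)(18-1)/2
= 12*17/2
= 204/2 = 102

102


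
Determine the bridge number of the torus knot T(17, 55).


The bridge number of T(p,q) is min(p,q).
min(17, 55) = 17

17


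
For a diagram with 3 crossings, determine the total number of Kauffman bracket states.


Each crossing contributes 2 choices (A-smoothing or B-smoothing).
Total states = 2^3 = 8

8


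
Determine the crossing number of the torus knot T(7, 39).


For a torus knot T(p, q) with gcd(p,q)=1,
the crossing number is min(p*(q-1), q*(p-1)).
p*(q-1) = 7*38 = 266
q*(p-1) = 39*6 = 234
min(266, 234) = 234

234


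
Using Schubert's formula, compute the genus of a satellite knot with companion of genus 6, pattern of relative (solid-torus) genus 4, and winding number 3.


Schubert: g(satellite) = g_rel(pattern) + |winding| * g(companion),
where g_rel(pattern) is the genus of the pattern relative to the solid torus.
= 4 + 3 * 6
= 4 + 18 = 22

22


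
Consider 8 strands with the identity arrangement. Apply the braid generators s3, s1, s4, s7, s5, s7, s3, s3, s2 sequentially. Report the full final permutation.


Starting with identity [1, 2, 3, 4, 5, 6, 7, 8].
Apply generators in sequence:
  After s3: [1, 2, 4, 3, 5, 6, 7, 8]
  After s1: [2, 1, 4, 3, 5, 6, 7, 8]
  After s4: [2, 1, 4, 5, 3, 6, 7, 8]
  After s7: [2, 1, 4, 5, 3, 6, 8, 7]
  After s5: [2, 1, 4, 5, 6, 3, 8, 7]
  After s7: [2, 1, 4, 5, 6, 3, 7, 8]
  After s3: [2, 1, 5, 4, 6, 3, 7, 8]
  After s3: [2, 1, 4, 5, 6, 3, 7, 8]
  After s2: [2, 4, 1, 5, 6, 3, 7, 8]
Final permutation: [2, 4, 1, 5, 6, 3, 7, 8]

[2, 4, 1, 5, 6, 3, 7, 8]


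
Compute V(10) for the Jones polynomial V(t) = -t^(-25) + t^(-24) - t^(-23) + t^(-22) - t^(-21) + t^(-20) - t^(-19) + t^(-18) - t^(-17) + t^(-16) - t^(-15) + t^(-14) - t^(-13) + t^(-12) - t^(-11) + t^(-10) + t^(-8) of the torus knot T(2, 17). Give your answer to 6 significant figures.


Substituting t = 10 into V(t) = -t^(-25) + t^(-24) - t^(-23) + t^(-22) - t^(-21) + t^(-20) - t^(-19) + t^(-18) - t^(-17) + t^(-16) - t^(-15) + t^(-14) - t^(-13) + t^(-12) - t^(-11) + t^(-10) + t^(-8):
  (-)t^(-25) = -1e-25
  (+)t^(-24) = 1e-24
  (-)t^(-23) = -1e-23
  (+)t^(-22) = 1e-22
  (-)t^(-21) = -1e-21
  (+)t^(-20) = 1e-20
  (-)t^(-19) = -1e-19
  (+)t^(-18) = 1e-18
  (-)t^(-17) = -1e-17
  (+)t^(-16) = 1e-16
  (-)t^(-15) = -1e-15
  (+)t^(-14) = 1e-14
  (-)t^(-13) = -1e-13
  (+)t^(-12) = 1e-12
  (-)t^(-11) = -1e-11
  (+)t^(-10) = 1e-10
  (+)t^(-8) = 1e-08
Sum = (-1e-25) + (1e-24) + (-1e-23) + (1e-22) + (-1e-21) + (1e-20) + (-1e-19) + (1e-18) + (-1e-17) + (1e-16) + (-1e-15) + (1e-14) + (-1e-13) + (1e-12) + (-1e-11) + (1e-10) + (1e-08)
= 1.009090909e-08
Rounded to 6 significant figures: 1.00909e-08

1.00909e-08


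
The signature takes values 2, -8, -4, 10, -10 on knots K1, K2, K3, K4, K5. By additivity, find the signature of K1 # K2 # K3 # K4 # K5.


The signature is additive under connected sum.
signature(K1 # K2 # K3 # K4 # K5) = (2) + (-8) + (-4) + (10) + (-10)
= -10

-10


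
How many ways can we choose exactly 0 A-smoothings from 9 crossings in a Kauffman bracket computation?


We choose which 0 of 9 crossings get A-smoothings.
C(9, 0) = 9! / (0! * 9!)
= 1

1


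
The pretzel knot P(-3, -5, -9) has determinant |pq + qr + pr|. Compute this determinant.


Step 1: Compute pq + qr + pr.
pq = (-3)*(-5) = 15
qr = (-5)*(-9) = 45
pr = (-3)*(-9) = 27
pq + qr + pr = 15 + 45 + 27 = 87
Step 2: Take absolute value.
det(P(-3,-5,-9)) = |87| = 87

87


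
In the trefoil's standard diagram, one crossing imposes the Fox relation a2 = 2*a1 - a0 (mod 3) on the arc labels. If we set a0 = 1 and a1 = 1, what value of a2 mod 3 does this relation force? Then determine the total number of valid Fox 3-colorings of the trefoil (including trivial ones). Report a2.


Step 1: Apply the given crossing relation 2*a1 - a0 - a2 = 0 (mod 3).
  a2 = 2*a1 - a0 mod 3
  a2 = 2*1 - 1 mod 3
  a2 = 2 - 1 mod 3
  a2 = 1 mod 3 = 1
Step 2: The trefoil has determinant 3.
  Number of Fox p-colorings (p prime) is p^2 if p = 3, else p.
  Since p = 3 divides det = 3, the trefoil is 3-colorable.
  (Indeed for p = 3 any choice of a0, a1 extends to a valid coloring; the trial (a0, a1, a2) = (1, 1, 1) satisfies all three crossing relations.)
  Total colorings = 3^2 = 9
Step 3: a2 = 1, total Fox 3-colorings = 9

1


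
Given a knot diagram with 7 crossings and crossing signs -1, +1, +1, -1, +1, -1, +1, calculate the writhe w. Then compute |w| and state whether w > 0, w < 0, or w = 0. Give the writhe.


Step 1: Count positive crossings (+1).
Positive crossings: 4
Step 2: Count negative crossings (-1).
Negative crossings: 3
Step 3: Writhe = (positive) - (negative)
w = 4 - 3 = 1
Step 4: |w| = 1, and w is positive

1


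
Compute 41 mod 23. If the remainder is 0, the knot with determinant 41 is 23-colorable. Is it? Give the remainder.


Step 1: A knot is p-colorable if and only if p divides its determinant.
Step 2: Compute 41 mod 23.
41 = 1 * 23 + 18
Step 3: 41 mod 23 = 18
Step 4: The knot is 23-colorable: no

18


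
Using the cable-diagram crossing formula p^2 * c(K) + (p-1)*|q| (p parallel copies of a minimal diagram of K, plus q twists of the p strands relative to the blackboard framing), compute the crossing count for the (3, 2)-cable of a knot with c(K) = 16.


Step 1: Each of the c(K) crossings of the companion diagram becomes p*p = p^2 crossings among the p parallel strands, and each of the |q| twists s_1 s_2 ... s_(p-1) adds (p-1) crossings.
  Crossings = p^2 * c(K) + (p-1)*|q|
Step 2: = 3^2 * 16 + (3-1)*2
Step 3: = 9*16 + 2*2
Step 4: = 144 + 4 = 148

148


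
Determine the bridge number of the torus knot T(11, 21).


The bridge number of T(p,q) is min(p,q).
min(11, 21) = 11

11


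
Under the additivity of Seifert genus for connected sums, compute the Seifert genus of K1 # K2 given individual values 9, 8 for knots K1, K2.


The Seifert genus is additive under connected sum.
Seifert genus(K1 # K2) = (9) + (8)
= 17

17


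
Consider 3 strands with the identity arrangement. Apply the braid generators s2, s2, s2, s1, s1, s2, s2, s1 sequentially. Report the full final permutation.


Starting with identity [1, 2, 3].
Apply generators in sequence:
  After s2: [1, 3, 2]
  After s2: [1, 2, 3]
  After s2: [1, 3, 2]
  After s1: [3, 1, 2]
  After s1: [1, 3, 2]
  After s2: [1, 2, 3]
  After s2: [1, 3, 2]
  After s1: [3, 1, 2]
Final permutation: [3, 1, 2]

[3, 1, 2]


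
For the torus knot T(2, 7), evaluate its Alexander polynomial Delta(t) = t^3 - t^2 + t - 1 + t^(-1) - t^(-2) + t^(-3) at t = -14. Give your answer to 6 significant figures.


Substituting t = -14 into Delta(t) = t^3 - t^2 + t - 1 + t^(-1) - t^(-2) + t^(-3):
Term values: (-2744) + (-196) + (-14) + (-1) + (-0.0714286) + (-0.00510204) + (-0.000364431)
Sum = -2955.076895
Rounded to 6 significant figures: -2955.08

-2955.08


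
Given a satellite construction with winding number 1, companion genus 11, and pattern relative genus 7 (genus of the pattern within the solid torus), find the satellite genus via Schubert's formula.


Schubert: g(satellite) = g_rel(pattern) + |winding| * g(companion),
where g_rel(pattern) is the genus of the pattern relative to the solid torus.
= 7 + 1 * 11
= 7 + 11 = 18

18


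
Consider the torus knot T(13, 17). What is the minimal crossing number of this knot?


For a torus knot T(p, q) with gcd(p,q)=1,
the crossing number is min(p*(q-1), q*(p-1)).
p*(q-1) = 13*16 = 208
q*(p-1) = 17*12 = 204
min(208, 204) = 204

204


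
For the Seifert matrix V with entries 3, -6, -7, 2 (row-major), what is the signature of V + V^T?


Step 1: V + V^T = [[6, -13], [-13, 4]]
Step 2: trace = 10, det = -145
Step 3: Discriminant = 10^2 - 4*(-145) = 680
Step 4: Eigenvalues: 18.0384, -8.0384
Step 5: Signature = (# positive eigenvalues) - (# negative eigenvalues) = 0

0


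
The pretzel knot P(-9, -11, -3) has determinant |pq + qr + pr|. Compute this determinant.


Step 1: Compute pq + qr + pr.
pq = (-9)*(-11) = 99
qr = (-11)*(-3) = 33
pr = (-9)*(-3) = 27
pq + qr + pr = 99 + 33 + 27 = 159
Step 2: Take absolute value.
det(P(-9,-11,-3)) = |159| = 159

159


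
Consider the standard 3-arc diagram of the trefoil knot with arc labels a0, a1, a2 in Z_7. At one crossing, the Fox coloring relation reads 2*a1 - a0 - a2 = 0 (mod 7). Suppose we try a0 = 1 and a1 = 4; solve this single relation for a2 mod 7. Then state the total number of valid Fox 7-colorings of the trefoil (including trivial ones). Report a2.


Step 1: Apply the given crossing relation 2*a1 - a0 - a2 = 0 (mod 7).
  a2 = 2*a1 - a0 mod 7
  a2 = 2*4 - 1 mod 7
  a2 = 8 - 1 mod 7
  a2 = 7 mod 7 = 0
Step 2: The trefoil has determinant 3.
  Number of Fox p-colorings (p prime) is p^2 if p = 3, else p.
  Since 7 does not divide 3, only trivial (constant) colorings exist.
  (So the trial a0 = 1, a1 = 4 with a0 != a1 does NOT extend to a valid coloring of the whole trefoil: the other two crossing relations require 3*(a1 - a0) = 0 (mod 7), which fails.)
  Total colorings = 7
Step 3: a2 = 0, total Fox 7-colorings = 7

0


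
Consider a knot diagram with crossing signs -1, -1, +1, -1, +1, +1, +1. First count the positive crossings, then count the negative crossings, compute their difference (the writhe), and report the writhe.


Step 1: Count positive crossings (+1).
Positive crossings: 4
Step 2: Count negative crossings (-1).
Negative crossings: 3
Step 3: Writhe = (positive) - (negative)
w = 4 - 3 = 1
Step 4: |w| = 1, and w is positive

1


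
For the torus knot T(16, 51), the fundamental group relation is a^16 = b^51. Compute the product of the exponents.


The relation is a^16 = b^51.
Product of exponents = 16 * 51
= 816

816


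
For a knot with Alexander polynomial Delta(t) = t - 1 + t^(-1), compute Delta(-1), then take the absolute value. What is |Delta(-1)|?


Step 1: The polynomial has 3 terms with alternating signs, exponents from 1 down to -1.
Step 2: Substitute t = -1. The i-th term has coefficient (-1)^i and exponent (m-i),
  so its value is (-1)^i * (-1)^(m-i) = (-1)^m = -1 for every i.
Step 3: All 3 terms equal -1, so Delta(-1) = 3 * (-1) = -3
Step 4: |Delta(-1)| = 3

3


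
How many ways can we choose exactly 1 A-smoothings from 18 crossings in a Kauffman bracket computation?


We choose which 1 of 18 crossings get A-smoothings.
C(18, 1) = 18! / (1! * 17!)
= 18

18


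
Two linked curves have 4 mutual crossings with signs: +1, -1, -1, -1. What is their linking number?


Step 1: Count positive crossings: 1
Step 2: Count negative crossings: 3
Step 3: Sum of signs = 1 - 3 = -2
Step 4: Linking number = sum/2 = -2/2 = -1

-1


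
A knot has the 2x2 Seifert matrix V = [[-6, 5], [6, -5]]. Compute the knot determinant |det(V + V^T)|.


Step 1: Form V + V^T where V = [[-6, 5], [6, -5]]
  V^T = [[-6, 6], [5, -5]]
  V + V^T = [[-12, 11], [11, -10]]
Step 2: det(V + V^T) = (-12)*(-10) - 11*11
  = 120 - 121 = -1
Step 3: Knot determinant = |det(V + V^T)| = |-1| = 1

1


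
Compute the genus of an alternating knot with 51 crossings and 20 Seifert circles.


For alternating knots, g = (c - s + 1)/2.
= (51 - 20 + 1)/2
= 32/2 = 16

16


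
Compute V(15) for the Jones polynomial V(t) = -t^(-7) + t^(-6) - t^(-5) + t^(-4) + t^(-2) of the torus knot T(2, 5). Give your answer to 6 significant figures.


Substituting t = 15 into V(t) = -t^(-7) + t^(-6) - t^(-5) + t^(-4) + t^(-2):
  (-)t^(-7) = -5.85277e-09
  (+)t^(-6) = 8.77915e-08
  (-)t^(-5) = -1.31687e-06
  (+)t^(-4) = 1.97531e-05
  (+)t^(-2) = 0.00444444
Sum = (-5.85277e-09) + (8.77915e-08) + (-1.31687e-06) + (1.97531e-05) + (0.00444444)
= 0.004462962597
Rounded to 6 significant figures: 0.00446296

0.00446296


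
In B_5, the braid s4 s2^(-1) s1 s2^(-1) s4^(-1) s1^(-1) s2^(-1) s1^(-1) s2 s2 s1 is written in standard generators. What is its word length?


The word length counts the number of generators (including inverses).
Listing each generator: s4, s2^(-1), s1, s2^(-1), s4^(-1), s1^(-1), s2^(-1), s1^(-1), s2, s2, s1
There are 11 generators in this braid word.

11


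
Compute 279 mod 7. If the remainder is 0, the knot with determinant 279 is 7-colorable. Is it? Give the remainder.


Step 1: A knot is p-colorable if and only if p divides its determinant.
Step 2: Compute 279 mod 7.
279 = 39 * 7 + 6
Step 3: 279 mod 7 = 6
Step 4: The knot is 7-colorable: no

6


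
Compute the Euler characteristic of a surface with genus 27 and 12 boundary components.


chi = 2 - 2g - b
= 2 - 2*27 - 12
= 2 - 54 - 12 = -64

-64


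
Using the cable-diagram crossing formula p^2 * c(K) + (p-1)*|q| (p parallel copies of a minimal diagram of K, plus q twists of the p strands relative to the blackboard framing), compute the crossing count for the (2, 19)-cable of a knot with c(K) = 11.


Step 1: Each of the c(K) crossings of the companion diagram becomes p*p = p^2 crossings among the p parallel strands, and each of the |q| twists s_1 s_2 ... s_(p-1) adds (p-1) crossings.
  Crossings = p^2 * c(K) + (p-1)*|q|
Step 2: = 2^2 * 11 + (2-1)*19
Step 3: = 4*11 + 1*19
Step 4: = 44 + 19 = 63

63


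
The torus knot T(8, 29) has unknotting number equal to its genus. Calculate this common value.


For a torus knot T(p,q), both the unknotting number and genus equal (p-1)(q-1)/2.
= (8-1)(29-1)/2
= 7*28/2
= 196/2 = 98

98


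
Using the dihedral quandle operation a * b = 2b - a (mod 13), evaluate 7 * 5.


7 * 5 = 2*5 - 7 mod 13
= 10 - 7 mod 13
= 3 mod 13 = 3

3


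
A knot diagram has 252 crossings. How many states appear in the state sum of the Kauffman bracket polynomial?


Each crossing contributes 2 choices (A-smoothing or B-smoothing).
Total states = 2^252 = 7237005577332262213973186563042994240829374041602535252466099000494570602496

7237005577332262213973186563042994240829374041602535252466099000494570602496


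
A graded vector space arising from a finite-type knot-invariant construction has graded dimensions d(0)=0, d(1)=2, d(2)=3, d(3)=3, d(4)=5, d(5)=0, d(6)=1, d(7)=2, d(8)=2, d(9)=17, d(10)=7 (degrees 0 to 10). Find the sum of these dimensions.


Total dimension = d(0) + d(1) + ... + d(10)
= 0 + 2 + 3 + 3 + 5 + 0 + 1 + 2 + 2 + 17 + 7
= 42

42


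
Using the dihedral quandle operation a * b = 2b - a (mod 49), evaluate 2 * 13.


2 * 13 = 2*13 - 2 mod 49
= 26 - 2 mod 49
= 24 mod 49 = 24

24


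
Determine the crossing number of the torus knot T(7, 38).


For a torus knot T(p, q) with gcd(p,q)=1,
the crossing number is min(p*(q-1), q*(p-1)).
p*(q-1) = 7*37 = 259
q*(p-1) = 38*6 = 228
min(259, 228) = 228

228


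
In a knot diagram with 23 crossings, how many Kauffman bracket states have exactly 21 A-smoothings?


We choose which 21 of 23 crossings get A-smoothings.
C(23, 21) = 23! / (21! * 2!)
= 253

253


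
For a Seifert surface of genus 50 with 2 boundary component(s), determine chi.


chi = 2 - 2g - b
= 2 - 2*50 - 2
= 2 - 100 - 2 = -100

-100


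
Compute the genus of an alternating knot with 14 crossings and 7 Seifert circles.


For alternating knots, g = (c - s + 1)/2.
= (14 - 7 + 1)/2
= 8/2 = 4

4


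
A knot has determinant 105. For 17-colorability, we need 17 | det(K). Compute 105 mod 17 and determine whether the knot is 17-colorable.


Step 1: A knot is p-colorable if and only if p divides its determinant.
Step 2: Compute 105 mod 17.
105 = 6 * 17 + 3
Step 3: 105 mod 17 = 3
Step 4: The knot is 17-colorable: no

3


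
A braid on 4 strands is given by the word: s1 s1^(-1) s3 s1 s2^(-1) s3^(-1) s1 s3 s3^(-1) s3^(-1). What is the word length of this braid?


The word length counts the number of generators (including inverses).
Listing each generator: s1, s1^(-1), s3, s1, s2^(-1), s3^(-1), s1, s3, s3^(-1), s3^(-1)
There are 10 generators in this braid word.

10


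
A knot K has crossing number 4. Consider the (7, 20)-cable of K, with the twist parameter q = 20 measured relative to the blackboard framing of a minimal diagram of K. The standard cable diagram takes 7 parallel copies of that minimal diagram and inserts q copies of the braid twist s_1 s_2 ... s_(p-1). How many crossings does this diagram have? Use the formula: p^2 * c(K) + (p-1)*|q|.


Step 1: Each of the c(K) crossings of the companion diagram becomes p*p = p^2 crossings among the p parallel strands, and each of the |q| twists s_1 s_2 ... s_(p-1) adds (p-1) crossings.
  Crossings = p^2 * c(K) + (p-1)*|q|
Step 2: = 7^2 * 4 + (7-1)*20
Step 3: = 49*4 + 6*20
Step 4: = 196 + 120 = 316

316


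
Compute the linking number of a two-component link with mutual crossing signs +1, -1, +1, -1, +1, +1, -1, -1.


Step 1: Count positive crossings: 4
Step 2: Count negative crossings: 4
Step 3: Sum of signs = 4 - 4 = 0
Step 4: Linking number = sum/2 = 0/2 = 0

0


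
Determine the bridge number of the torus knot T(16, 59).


The bridge number of T(p,q) is min(p,q).
min(16, 59) = 16

16


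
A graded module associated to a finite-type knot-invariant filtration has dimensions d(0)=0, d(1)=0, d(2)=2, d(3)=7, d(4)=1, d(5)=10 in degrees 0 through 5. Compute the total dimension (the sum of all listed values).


Total dimension = d(0) + d(1) + ... + d(5)
= 0 + 0 + 2 + 7 + 1 + 10
= 20

20


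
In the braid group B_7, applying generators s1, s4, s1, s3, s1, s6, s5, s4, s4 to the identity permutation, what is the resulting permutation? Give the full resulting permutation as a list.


Starting with identity [1, 2, 3, 4, 5, 6, 7].
Apply generators in sequence:
  After s1: [2, 1, 3, 4, 5, 6, 7]
  After s4: [2, 1, 3, 5, 4, 6, 7]
  After s1: [1, 2, 3, 5, 4, 6, 7]
  After s3: [1, 2, 5, 3, 4, 6, 7]
  After s1: [2, 1, 5, 3, 4, 6, 7]
  After s6: [2, 1, 5, 3, 4, 7, 6]
  After s5: [2, 1, 5, 3, 7, 4, 6]
  After s4: [2, 1, 5, 7, 3, 4, 6]
  After s4: [2, 1, 5, 3, 7, 4, 6]
Final permutation: [2, 1, 5, 3, 7, 4, 6]

[2, 1, 5, 3, 7, 4, 6]


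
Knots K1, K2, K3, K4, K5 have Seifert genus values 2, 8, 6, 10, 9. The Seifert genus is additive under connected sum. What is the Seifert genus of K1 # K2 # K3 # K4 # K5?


The Seifert genus is additive under connected sum.
Seifert genus(K1 # K2 # K3 # K4 # K5) = (2) + (8) + (6) + (10) + (9)
= 35

35


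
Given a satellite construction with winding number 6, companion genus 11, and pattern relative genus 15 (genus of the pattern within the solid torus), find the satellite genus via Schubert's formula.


Schubert: g(satellite) = g_rel(pattern) + |winding| * g(companion),
where g_rel(pattern) is the genus of the pattern relative to the solid torus.
= 15 + 6 * 11
= 15 + 66 = 81

81


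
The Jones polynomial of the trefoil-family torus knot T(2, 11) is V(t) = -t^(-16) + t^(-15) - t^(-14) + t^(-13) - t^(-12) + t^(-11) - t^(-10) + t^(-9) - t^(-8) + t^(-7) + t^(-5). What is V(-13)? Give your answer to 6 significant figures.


Substituting t = -13 into V(t) = -t^(-16) + t^(-15) - t^(-14) + t^(-13) - t^(-12) + t^(-11) - t^(-10) + t^(-9) - t^(-8) + t^(-7) + t^(-5):
  (-)t^(-16) = -1.50282e-18
  (+)t^(-15) = -1.95366e-17
  (-)t^(-14) = -2.53976e-16
  (+)t^(-13) = -3.30169e-15
  (-)t^(-12) = -4.2922e-14
  (+)t^(-11) = -5.57986e-13
  (-)t^(-10) = -7.25382e-12
  (+)t^(-9) = -9.42996e-11
  (-)t^(-8) = -1.22589e-09
  (+)t^(-7) = -1.59366e-08
  (+)t^(-5) = -2.69329e-06
Sum = (-1.50282e-18) + (-1.95366e-17) + (-2.53976e-16) + (-3.30169e-15) + (-4.2922e-14) + (-5.57986e-13) + (-7.25382e-12) + (-9.42996e-11) + (-1.22589e-09) + (-1.59366e-08) + (-2.69329e-06)
= -2.710555428e-06
Rounded to 6 significant figures: -2.71056e-06

-2.71056e-06


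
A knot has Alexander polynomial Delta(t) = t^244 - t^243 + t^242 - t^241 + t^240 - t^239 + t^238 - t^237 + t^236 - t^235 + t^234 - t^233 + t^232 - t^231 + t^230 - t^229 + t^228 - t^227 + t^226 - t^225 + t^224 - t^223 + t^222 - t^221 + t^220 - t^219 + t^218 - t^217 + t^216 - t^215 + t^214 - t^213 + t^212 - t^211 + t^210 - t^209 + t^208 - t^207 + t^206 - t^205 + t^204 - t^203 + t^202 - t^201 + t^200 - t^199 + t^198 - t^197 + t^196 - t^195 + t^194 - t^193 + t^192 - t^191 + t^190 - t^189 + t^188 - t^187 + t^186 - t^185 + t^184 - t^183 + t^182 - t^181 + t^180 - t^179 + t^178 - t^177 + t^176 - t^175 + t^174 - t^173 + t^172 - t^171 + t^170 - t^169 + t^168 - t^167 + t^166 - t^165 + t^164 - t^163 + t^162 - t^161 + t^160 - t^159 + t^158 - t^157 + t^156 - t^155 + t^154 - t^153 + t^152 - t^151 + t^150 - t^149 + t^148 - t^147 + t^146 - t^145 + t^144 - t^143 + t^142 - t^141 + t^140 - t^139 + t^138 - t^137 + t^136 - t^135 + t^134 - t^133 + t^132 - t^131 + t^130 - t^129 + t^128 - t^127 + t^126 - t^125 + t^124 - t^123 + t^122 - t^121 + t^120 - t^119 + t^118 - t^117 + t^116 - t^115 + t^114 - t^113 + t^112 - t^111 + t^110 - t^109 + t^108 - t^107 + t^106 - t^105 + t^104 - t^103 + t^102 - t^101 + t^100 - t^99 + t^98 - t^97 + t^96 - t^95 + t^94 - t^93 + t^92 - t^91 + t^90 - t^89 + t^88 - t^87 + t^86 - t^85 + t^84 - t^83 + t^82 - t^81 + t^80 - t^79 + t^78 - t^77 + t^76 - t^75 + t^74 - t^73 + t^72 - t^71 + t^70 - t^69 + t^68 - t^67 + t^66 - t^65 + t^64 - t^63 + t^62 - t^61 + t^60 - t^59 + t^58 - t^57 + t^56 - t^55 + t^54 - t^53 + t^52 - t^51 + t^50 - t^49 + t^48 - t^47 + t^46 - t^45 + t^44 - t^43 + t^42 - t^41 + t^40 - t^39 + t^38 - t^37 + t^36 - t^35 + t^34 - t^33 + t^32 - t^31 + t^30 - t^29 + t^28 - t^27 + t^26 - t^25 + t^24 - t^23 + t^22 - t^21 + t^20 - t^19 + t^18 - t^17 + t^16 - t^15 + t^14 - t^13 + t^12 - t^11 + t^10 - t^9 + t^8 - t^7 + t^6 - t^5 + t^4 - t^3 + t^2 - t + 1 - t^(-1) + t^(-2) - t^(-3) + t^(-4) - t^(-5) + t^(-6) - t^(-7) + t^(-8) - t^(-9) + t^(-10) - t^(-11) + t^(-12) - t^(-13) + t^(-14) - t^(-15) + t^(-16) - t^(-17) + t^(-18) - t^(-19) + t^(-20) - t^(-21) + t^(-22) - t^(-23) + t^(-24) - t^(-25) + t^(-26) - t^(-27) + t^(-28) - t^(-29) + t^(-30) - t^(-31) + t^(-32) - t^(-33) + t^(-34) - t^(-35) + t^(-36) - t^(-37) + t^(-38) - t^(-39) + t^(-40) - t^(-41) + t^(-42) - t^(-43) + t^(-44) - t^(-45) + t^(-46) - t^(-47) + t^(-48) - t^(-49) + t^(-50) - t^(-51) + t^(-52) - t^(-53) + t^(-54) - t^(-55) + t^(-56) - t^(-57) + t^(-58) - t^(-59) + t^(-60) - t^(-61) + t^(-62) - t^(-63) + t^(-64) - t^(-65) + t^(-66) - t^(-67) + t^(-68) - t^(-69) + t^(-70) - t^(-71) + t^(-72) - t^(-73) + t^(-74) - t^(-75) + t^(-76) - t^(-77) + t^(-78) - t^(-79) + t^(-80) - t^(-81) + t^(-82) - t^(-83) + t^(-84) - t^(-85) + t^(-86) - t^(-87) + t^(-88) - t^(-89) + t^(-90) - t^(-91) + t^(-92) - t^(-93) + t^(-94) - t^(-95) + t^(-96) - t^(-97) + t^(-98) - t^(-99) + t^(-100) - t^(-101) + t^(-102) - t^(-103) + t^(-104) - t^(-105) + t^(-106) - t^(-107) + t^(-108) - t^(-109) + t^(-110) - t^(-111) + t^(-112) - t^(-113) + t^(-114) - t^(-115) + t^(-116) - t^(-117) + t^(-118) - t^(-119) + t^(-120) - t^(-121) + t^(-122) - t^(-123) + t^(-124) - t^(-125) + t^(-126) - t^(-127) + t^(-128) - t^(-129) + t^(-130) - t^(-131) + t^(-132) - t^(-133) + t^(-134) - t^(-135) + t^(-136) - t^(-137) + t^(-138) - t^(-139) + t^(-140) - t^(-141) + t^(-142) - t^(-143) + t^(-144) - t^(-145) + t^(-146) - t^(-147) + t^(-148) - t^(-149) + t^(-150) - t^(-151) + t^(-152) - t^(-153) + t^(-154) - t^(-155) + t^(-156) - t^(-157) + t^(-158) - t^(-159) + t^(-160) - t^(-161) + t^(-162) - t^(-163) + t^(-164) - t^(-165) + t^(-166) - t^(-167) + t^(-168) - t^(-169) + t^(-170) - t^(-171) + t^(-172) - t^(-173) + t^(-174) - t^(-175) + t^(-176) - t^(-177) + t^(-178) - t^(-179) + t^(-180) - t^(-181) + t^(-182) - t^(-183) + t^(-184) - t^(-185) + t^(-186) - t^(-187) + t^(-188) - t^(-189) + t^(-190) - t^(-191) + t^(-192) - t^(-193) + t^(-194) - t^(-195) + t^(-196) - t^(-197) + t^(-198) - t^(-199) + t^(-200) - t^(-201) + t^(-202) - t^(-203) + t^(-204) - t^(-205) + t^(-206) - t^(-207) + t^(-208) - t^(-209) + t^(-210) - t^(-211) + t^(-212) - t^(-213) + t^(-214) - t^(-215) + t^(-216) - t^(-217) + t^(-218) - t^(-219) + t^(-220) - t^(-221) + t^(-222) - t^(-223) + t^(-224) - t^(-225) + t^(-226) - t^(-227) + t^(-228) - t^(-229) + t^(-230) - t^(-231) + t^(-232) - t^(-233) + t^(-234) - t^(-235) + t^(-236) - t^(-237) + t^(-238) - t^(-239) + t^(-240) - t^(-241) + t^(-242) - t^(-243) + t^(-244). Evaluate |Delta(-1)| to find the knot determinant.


Step 1: The polynomial has 489 terms with alternating signs, exponents from 244 down to -244.
Step 2: Substitute t = -1. The i-th term has coefficient (-1)^i and exponent (m-i),
  so its value is (-1)^i * (-1)^(m-i) = (-1)^m = 1 for every i.
Step 3: All 489 terms equal 1, so Delta(-1) = 489 * (1) = 489
Step 4: |Delta(-1)| = 489

489
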